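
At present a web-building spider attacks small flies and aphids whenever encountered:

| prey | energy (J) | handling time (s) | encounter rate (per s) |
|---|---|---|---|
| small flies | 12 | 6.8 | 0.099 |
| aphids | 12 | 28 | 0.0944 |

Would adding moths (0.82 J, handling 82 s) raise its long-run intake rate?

Intake rate on the current diet: R = (0.099×12 + 0.0944×12) / (1 + 0.099×6.8 + 0.0944×28) = 2.321/4.316 = 0.5377 J/s.
Profitability of moths: 0.82/82 = 0.01 J/s.
0.01 < 0.5377, so adding moths would lower the average — exclude it.

No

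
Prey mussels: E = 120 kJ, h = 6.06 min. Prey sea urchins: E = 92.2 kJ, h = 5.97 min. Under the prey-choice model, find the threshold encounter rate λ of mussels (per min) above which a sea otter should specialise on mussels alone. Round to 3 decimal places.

The zero-one rule: include sea urchins iff E₂/h₂ > λE₁/(1+λh₁). Equality gives the switch point.
λE₁h₂ = E₂ + λE₂h₁ ⇒ λ = E₂/(E₁h₂ − E₂h₁) = 92.2/(716.4 − 558.7) = 0.5848 per min.

0.585 per min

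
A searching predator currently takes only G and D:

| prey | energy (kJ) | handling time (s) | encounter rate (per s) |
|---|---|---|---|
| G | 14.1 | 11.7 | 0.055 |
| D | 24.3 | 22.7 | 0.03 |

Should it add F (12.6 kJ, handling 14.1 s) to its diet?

Intake rate on the current diet: R = (0.055×14.1 + 0.03×24.3) / (1 + 0.055×11.7 + 0.03×22.7) = 1.504/2.325 = 0.6472 kJ/s.
Profitability of F: 12.6/14.1 = 0.8936 kJ/s.
Since 0.8936 > R, including F increases the long-run rate.

Yes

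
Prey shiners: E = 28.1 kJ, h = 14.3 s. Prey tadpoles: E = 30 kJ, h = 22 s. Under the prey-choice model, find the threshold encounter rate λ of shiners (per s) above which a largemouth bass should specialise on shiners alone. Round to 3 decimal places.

Drop tadpoles once their profitability E₂/h₂ falls below the rate achievable on shiners alone: E₂/h₂ = λE₁/(1 + λh₁).
Solve for λ: λE₁h₂ = E₂(1 + λh₁) → λ(E₁h₂ − E₂h₁) = E₂ → λ = E₂/(E₁h₂ − E₂h₁).
λ = 30/(28.1×22 − 30×14.3) = 30/189.2 = 0.1586 per s.

0.159 per s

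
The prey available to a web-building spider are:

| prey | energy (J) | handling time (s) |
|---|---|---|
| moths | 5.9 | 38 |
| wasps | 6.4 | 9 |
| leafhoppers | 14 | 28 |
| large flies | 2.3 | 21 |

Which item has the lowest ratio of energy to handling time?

Profitability E/h (J/s): moths = 5.9/38 = 0.155, wasps = 6.4/9 = 0.711, leafhoppers = 14/28 = 0.5, large flies = 2.3/21 = 0.11.
Ranked: wasps > leafhoppers > moths > large flies.

large flies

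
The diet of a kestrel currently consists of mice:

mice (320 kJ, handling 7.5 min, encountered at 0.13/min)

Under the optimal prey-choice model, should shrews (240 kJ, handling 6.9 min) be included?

Intake rate on the current diet: R = (0.13×320) / (1 + 0.13×7.5) = 41.6/1.975 = 21.06 kJ/min.
shrews: E/h = 240/6.9 = 34.78 kJ/min.
Since 34.78 > R, including shrews increases the long-run rate.

Yes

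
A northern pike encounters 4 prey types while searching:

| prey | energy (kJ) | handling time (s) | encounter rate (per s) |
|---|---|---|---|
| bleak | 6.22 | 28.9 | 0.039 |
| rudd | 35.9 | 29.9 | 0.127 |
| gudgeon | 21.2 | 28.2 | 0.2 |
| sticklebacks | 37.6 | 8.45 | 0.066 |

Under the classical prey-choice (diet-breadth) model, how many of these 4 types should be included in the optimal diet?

Profitabilities (E/h, kJ/s): sticklebacks 4.45, rudd 1.2, gudgeon 0.752, bleak 0.215. Add prey in this order while the next type's profitability exceeds the intake rate on those already taken.
Rate on top 1: 1.593. rudd: 1.2 < 1.593 → exclude; stop.
Optimal diet: sticklebacks — 1 of 4 types.

1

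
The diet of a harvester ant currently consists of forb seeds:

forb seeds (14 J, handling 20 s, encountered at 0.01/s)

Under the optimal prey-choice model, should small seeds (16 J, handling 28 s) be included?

Intake rate on the current diet: R = (0.01×14) / (1 + 0.01×20) = 0.14/1.2 = 0.1167 J/s.
small seeds: E/h = 16/28 = 0.5714 J/s.
Since 0.5714 > R, including small seeds increases the long-run rate.

Yes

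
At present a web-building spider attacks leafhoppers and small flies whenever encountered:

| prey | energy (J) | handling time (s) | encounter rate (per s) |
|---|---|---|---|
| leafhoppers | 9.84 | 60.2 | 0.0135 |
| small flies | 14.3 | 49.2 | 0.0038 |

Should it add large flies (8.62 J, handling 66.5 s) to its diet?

On leafhoppers and small flies alone, R = ΣλE/(1+Σλh) = 0.1872/2 = 0.09361 J/s.
Profitability of large flies: 8.62/66.5 = 0.1296 J/s.
0.1296 > 0.09361, so adding large flies raises the average — include it.

Yes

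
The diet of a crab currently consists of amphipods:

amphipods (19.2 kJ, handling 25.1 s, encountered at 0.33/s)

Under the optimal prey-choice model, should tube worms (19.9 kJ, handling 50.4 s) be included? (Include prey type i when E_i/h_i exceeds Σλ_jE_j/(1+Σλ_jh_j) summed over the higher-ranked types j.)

No

On amphipods alone, R = ΣλE/(1+Σλh) = 6.336/9.283 = 0.6825 kJ/s.
tube worms: E/h = 19.9/50.4 = 0.3948 kJ/s.
0.3948 < 0.6825, so adding tube worms would lower the average — exclude it.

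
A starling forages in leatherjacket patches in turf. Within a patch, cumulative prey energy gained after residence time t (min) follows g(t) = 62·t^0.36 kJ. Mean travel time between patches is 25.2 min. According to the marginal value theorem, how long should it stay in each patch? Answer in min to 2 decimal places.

14.17 min

Maximise g(t)/(T+t): set derivative to zero → g'(t)(T+t) = g(t).
g'(t) = 0.36·62·t^-0.64. Setting 0.36·62·t^-0.64 = 62·t^0.36/(25.2+t) gives 0.36(25.2+t) = t, so 0.64·t = 0.36×25.2.
t* = 0.36×25.2/0.64 = 14.17 min.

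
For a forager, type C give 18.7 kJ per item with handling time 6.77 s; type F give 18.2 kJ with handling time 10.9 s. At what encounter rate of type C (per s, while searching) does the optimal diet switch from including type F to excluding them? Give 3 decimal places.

0.226 per s

At the threshold, the rate on type C alone equals the profitability of type F: λ·18.7/(1 + λ·6.77) = 18.2/10.9 = 1.67.
Rearranging, λ(18.7 − 1.67×6.77) = 1.67, so λ = 1.67/7.396 = 0.2258 per s.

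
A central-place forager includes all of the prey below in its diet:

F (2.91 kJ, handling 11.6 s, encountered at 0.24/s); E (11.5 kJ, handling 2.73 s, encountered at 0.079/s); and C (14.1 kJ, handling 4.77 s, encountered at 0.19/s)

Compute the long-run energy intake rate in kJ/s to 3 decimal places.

R = Σλ_iE_i / (1 + Σλ_ih_i)
Numerator: 0.24×2.91 + 0.079×11.5 + 0.19×14.1 = 4.286
Denominator: 1 + 0.24×11.6 + 0.079×2.73 + 0.19×4.77 = 4.906
R = 4.286/4.906 = 0.8736 kJ/s

0.874 kJ/s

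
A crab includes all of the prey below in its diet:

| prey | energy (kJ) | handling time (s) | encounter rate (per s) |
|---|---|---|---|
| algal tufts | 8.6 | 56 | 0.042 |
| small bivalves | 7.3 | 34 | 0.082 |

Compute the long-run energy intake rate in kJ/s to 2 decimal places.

Energy encountered per unit search time: 0.042×8.6 + 0.082×7.3 = 0.9598 kJ/s.
Handling time per unit search time: 0.042×56 + 0.082×34 = 5.14.
Rate = 0.9598/(1 + 5.14) = 0.1563 kJ/s.

0.16 kJ/s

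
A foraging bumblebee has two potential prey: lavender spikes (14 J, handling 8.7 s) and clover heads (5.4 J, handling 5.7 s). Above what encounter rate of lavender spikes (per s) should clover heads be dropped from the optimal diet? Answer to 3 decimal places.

At the threshold, the rate on lavender spikes alone equals the profitability of clover heads: λ·14/(1 + λ·8.7) = 5.4/5.7 = 0.9474.
Rearranging, λ(14 − 0.9474×8.7) = 0.9474, so λ = 0.9474/5.758 = 0.1645 per s.

0.165 per s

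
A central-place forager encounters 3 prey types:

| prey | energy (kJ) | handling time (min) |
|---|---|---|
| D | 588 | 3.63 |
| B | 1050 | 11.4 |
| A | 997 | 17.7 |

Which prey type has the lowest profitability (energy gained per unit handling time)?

A

In descending order of E/h:
D: 588/3.63 = 162 kJ/min
B: 1050/11.4 = 92.1 kJ/min
A: 997/17.7 = 56.3 kJ/min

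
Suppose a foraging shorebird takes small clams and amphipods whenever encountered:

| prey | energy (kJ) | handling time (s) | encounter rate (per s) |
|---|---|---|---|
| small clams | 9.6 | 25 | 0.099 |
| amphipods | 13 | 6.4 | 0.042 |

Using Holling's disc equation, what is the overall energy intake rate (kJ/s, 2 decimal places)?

R = (0.099×9.6 + 0.042×13) / (1 + 0.099×25 + 0.042×6.4) = 1.496/3.744 = 0.3997 kJ/s.

0.40 kJ/s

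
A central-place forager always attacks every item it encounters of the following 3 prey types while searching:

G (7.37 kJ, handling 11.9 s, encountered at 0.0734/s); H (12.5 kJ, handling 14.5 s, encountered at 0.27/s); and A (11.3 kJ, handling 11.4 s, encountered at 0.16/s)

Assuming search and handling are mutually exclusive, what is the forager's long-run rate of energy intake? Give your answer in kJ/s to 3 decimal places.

R = (0.0734×7.37 + 0.27×12.5 + 0.16×11.3) / (1 + 0.0734×11.9 + 0.27×14.5 + 0.16×11.4) = 5.724/7.612 = 0.7519 kJ/s.

0.752 kJ/s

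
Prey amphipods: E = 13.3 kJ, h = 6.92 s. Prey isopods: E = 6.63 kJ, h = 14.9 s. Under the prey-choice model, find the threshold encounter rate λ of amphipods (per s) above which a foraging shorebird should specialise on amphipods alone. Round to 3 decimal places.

At the threshold, the rate on amphipods alone equals the profitability of isopods: λ·13.3/(1 + λ·6.92) = 6.63/14.9 = 0.445.
Rearranging, λ(13.3 − 0.445×6.92) = 0.445, so λ = 0.445/10.22 = 0.04354 per s.

0.044 per s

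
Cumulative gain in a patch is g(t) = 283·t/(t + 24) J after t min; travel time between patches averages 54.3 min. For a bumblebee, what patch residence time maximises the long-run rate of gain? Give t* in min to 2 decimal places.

36.10 min

Optimal t* satisfies g'(t*) = g(t*)/(T + t*).
g'(t) = 283·24/(t + 24)². Setting 283·24/(t+24)² = 283t/[(t+24)(54.3+t)] gives 24(54.3+t) = t(t+24), so t² = 24×54.3 = 1303.
t* = √1303 = 36.1 min.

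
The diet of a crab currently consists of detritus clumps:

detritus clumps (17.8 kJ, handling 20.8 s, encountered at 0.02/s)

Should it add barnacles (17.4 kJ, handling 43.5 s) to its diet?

On detritus clumps alone, R = ΣλE/(1+Σλh) = 0.356/1.416 = 0.2514 kJ/s.
barnacles: E/h = 17.4/43.5 = 0.4 kJ/s.
0.4 > 0.2514, so adding barnacles raises the average — include it.

Yes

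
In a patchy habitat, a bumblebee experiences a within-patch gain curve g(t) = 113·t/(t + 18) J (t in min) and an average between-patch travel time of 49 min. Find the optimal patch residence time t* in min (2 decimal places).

29.70 min

By the marginal value theorem, leave when the instantaneous gain rate g'(t) equals the habitat-wide average g(t)/(T + t).
g'(t) = 113·18/(t + 18)². Setting 113·18/(t+18)² = 113t/[(t+18)(49+t)] gives 18(49+t) = t(t+18), so t² = 18×49 = 882.
t* = √882 = 29.7 min.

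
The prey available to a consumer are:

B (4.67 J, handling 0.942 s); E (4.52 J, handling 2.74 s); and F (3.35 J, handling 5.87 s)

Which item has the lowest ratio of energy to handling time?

In descending order of E/h:
B: 4.67/0.942 = 4.96 J/s
E: 4.52/2.74 = 1.65 J/s
F: 3.35/5.87 = 0.571 J/s

F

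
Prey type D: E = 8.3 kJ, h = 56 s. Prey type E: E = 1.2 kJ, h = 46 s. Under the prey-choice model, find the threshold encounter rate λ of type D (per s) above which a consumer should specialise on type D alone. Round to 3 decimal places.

The zero-one rule: include type E iff E₂/h₂ > λE₁/(1+λh₁). Equality gives the switch point.
λE₁h₂ = E₂ + λE₂h₁ ⇒ λ = E₂/(E₁h₂ − E₂h₁) = 1.2/(381.8 − 67.2) = 0.003814 per s.

0.004 per s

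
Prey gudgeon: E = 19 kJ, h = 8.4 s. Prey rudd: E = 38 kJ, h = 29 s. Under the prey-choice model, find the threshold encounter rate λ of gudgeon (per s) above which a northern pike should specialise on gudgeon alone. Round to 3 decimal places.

The zero-one rule: include rudd iff E₂/h₂ > λE₁/(1+λh₁). Equality gives the switch point.
λE₁h₂ = E₂ + λE₂h₁ ⇒ λ = E₂/(E₁h₂ − E₂h₁) = 38/(551 − 319.2) = 0.1639 per s.

0.164 per s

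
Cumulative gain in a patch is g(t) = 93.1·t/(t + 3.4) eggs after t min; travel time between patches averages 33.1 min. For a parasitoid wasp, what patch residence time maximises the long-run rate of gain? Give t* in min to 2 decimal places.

10.61 min

By the marginal value theorem, leave when the instantaneous gain rate g'(t) equals the habitat-wide average g(t)/(T + t).
g'(t) = 93.1·3.4/(t + 3.4)². Setting 93.1·3.4/(t+3.4)² = 93.1t/[(t+3.4)(33.1+t)] gives 3.4(33.1+t) = t(t+3.4), so t² = 3.4×33.1 = 112.5.
t* = √112.5 = 10.61 min.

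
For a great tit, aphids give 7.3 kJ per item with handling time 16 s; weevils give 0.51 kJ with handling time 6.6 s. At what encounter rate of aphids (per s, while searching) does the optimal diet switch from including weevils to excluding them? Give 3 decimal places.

0.013 per s

Drop weevils once their profitability E₂/h₂ falls below the rate achievable on aphids alone: E₂/h₂ = λE₁/(1 + λh₁).
Solve for λ: λE₁h₂ = E₂(1 + λh₁) → λ(E₁h₂ − E₂h₁) = E₂ → λ = E₂/(E₁h₂ − E₂h₁).
λ = 0.51/(7.3×6.6 − 0.51×16) = 0.51/40.02 = 0.01274 per s.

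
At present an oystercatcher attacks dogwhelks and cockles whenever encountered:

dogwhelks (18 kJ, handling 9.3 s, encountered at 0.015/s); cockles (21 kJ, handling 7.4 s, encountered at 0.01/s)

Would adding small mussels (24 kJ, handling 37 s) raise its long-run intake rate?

Yes

Intake rate on the current diet: R = (0.015×18 + 0.01×21) / (1 + 0.015×9.3 + 0.01×7.4) = 0.48/1.214 = 0.3956 kJ/s.
small mussels: E/h = 24/37 = 0.6486 kJ/s.
0.6486 > 0.3956, so adding small mussels raises the average — include it.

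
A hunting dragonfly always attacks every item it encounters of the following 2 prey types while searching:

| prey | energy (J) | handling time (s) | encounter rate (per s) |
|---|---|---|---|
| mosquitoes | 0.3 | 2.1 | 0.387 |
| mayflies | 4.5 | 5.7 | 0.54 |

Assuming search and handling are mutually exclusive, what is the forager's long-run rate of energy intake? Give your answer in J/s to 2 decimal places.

0.52 J/s

Energy encountered per unit search time: 0.387×0.3 + 0.54×4.5 = 2.546 J/s.
Handling time per unit search time: 0.387×2.1 + 0.54×5.7 = 3.891.
Rate = 2.546/(1 + 3.891) = 0.5206 J/s.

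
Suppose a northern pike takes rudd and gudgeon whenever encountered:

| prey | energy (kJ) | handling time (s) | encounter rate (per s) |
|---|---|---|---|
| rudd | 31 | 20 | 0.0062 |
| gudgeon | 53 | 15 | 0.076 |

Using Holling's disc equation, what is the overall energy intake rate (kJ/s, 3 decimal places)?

1.864 kJ/s

R = (0.0062×31 + 0.076×53) / (1 + 0.0062×20 + 0.076×15) = 4.22/2.264 = 1.864 kJ/s.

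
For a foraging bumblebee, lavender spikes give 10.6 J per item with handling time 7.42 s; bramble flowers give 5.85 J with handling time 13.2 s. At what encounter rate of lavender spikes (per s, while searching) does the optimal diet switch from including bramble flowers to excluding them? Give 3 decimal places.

At the threshold, the rate on lavender spikes alone equals the profitability of bramble flowers: λ·10.6/(1 + λ·7.42) = 5.85/13.2 = 0.4432.
Rearranging, λ(10.6 − 0.4432×7.42) = 0.4432, so λ = 0.4432/7.312 = 0.06061 per s.

0.061 per s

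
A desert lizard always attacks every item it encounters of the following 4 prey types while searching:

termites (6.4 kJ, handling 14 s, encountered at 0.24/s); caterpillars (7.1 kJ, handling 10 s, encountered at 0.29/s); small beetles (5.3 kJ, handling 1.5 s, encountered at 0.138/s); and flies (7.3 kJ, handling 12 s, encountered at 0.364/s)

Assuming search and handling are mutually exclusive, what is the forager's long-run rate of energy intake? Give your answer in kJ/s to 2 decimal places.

0.59 kJ/s

R = Σλ_iE_i / (1 + Σλ_ih_i)
Numerator: 0.24×6.4 + 0.29×7.1 + 0.138×5.3 + 0.364×7.3 = 6.984
Denominator: 1 + 0.24×14 + 0.29×10 + 0.138×1.5 + 0.364×12 = 11.84
R = 6.984/11.84 = 0.5901 kJ/s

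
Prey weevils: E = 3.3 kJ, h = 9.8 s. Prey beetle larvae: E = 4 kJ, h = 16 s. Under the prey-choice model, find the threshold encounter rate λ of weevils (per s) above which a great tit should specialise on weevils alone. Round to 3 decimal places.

0.294 per s

At the threshold, the rate on weevils alone equals the profitability of beetle larvae: λ·3.3/(1 + λ·9.8) = 4/16 = 0.25.
Rearranging, λ(3.3 − 0.25×9.8) = 0.25, so λ = 0.25/0.85 = 0.2941 per s.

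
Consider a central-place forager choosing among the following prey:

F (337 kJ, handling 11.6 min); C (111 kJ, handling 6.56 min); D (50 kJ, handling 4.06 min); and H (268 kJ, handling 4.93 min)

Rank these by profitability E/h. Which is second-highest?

F

Profitability E/h (kJ/min): F = 337/11.6 = 29.1, C = 111/6.56 = 16.9, D = 50/4.06 = 12.3, H = 268/4.93 = 54.4.
Ranked: H > F > C > D.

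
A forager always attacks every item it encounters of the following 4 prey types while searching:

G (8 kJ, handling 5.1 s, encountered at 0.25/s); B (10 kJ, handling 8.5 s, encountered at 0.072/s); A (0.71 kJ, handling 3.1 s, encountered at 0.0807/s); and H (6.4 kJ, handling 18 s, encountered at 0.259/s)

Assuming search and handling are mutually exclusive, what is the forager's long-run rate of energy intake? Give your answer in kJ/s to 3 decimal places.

Energy encountered per unit search time: 0.25×8 + 0.072×10 + 0.0807×0.71 + 0.259×6.4 = 4.435 kJ/s.
Handling time per unit search time: 0.25×5.1 + 0.072×8.5 + 0.0807×3.1 + 0.259×18 = 6.799.
Rate = 4.435/(1 + 6.799) = 0.5686 kJ/s.

0.569 kJ/s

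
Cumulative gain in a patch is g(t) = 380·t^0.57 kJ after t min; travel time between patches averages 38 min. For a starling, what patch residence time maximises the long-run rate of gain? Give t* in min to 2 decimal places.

50.37 min

By the marginal value theorem, leave when the instantaneous gain rate g'(t) equals the habitat-wide average g(t)/(T + t).
g'(t) = 0.57·380·t^-0.43. Setting 0.57·380·t^-0.43 = 380·t^0.57/(38+t) gives 0.57(38+t) = t, so 0.43·t = 0.57×38.
t* = 0.57×38/0.43 = 50.37 min.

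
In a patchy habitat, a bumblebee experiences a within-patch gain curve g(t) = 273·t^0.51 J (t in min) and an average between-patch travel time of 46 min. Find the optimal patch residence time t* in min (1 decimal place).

By the marginal value theorem, leave when the instantaneous gain rate g'(t) equals the habitat-wide average g(t)/(T + t).
g'(t) = 0.51·273·t^-0.49. Setting 0.51·273·t^-0.49 = 273·t^0.51/(46+t) gives 0.51(46+t) = t, so 0.49·t = 0.51×46.
t* = 0.51×46/0.49 = 47.88 min.

47.9 min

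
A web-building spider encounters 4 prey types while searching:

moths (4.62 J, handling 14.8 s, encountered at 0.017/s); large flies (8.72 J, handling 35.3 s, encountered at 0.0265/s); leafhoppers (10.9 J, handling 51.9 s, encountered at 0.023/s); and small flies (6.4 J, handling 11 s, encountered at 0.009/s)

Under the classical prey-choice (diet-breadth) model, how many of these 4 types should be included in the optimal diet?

4

E/h in descending order: small flies 0.582, moths 0.312, large flies 0.247, leafhoppers 0.21 J/s. The optimal diet is the largest prefix of this list for which every included type satisfies E_i/h_i > R on the types above it.
Rate on top 1: 0.05241. moths: 0.312 > 0.05241 → include.
Rate on top 2: 0.1008. large flies: 0.247 > 0.1008 → include.
Rate on top 3: 0.1606. leafhoppers: 0.21 > 0.1606 → include.
Optimal diet: small flies, moths, large flies, leafhoppers — 4 of 4 types.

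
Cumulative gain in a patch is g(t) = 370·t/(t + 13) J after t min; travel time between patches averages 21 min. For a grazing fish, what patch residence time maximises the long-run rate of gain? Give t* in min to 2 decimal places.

16.52 min

Maximise g(t)/(T+t): set derivative to zero → g'(t)(T+t) = g(t).
g'(t) = 370·13/(t + 13)². Setting 370·13/(t+13)² = 370t/[(t+13)(21+t)] gives 13(21+t) = t(t+13), so t² = 13×21 = 273.
t* = √273 = 16.52 min.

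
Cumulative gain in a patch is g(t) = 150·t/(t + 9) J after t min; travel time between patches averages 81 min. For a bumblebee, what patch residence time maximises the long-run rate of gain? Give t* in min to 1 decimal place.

Maximise g(t)/(T+t): set derivative to zero → g'(t)(T+t) = g(t).
g'(t) = 150·9/(t + 9)². Setting 150·9/(t+9)² = 150t/[(t+9)(81+t)] gives 9(81+t) = t(t+9), so t² = 9×81 = 729.
t* = √729 = 27 min.

27.0 min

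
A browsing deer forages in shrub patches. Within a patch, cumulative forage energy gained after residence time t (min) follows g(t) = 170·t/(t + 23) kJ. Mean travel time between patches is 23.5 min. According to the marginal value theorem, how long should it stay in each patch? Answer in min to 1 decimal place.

23.2 min

Maximise g(t)/(T+t): set derivative to zero → g'(t)(T+t) = g(t).
g'(t) = 170·23/(t + 23)². Setting 170·23/(t+23)² = 170t/[(t+23)(23.5+t)] gives 23(23.5+t) = t(t+23), so t² = 23×23.5 = 540.5.
t* = √540.5 = 23.25 min.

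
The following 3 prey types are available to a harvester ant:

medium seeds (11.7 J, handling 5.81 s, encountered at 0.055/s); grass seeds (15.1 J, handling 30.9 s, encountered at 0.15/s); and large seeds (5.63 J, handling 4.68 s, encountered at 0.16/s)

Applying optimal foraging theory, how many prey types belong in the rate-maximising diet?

2

Rank by E/h (J/s): medium seeds 2.01, large seeds 1.2, grass seeds 0.489. Include each in turn until the next type's E/h falls below the running intake rate.
Rate on top 1: 0.4877. large seeds: 1.2 > 0.4877 → include.
Rate on top 2: 0.7466. grass seeds: 0.489 < 0.7466 → exclude; stop.
Optimal diet: medium seeds, large seeds — 2 of 3 types.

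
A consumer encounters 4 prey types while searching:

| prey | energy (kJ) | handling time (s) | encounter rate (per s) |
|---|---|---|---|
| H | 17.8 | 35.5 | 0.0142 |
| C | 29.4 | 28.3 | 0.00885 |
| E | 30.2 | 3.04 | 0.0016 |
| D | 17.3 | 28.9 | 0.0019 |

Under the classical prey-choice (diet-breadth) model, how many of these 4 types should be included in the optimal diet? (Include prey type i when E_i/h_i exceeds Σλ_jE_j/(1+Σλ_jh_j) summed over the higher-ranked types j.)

4

E/h in descending order: E 9.93, C 1.04, D 0.599, H 0.501 kJ/s. The optimal diet is the largest prefix of this list for which every included type satisfies E_i/h_i > R on the types above it.
Rate on top 1: 0.04809. C: 1.04 > 0.04809 → include.
Rate on top 2: 0.2458. D: 0.599 > 0.2458 → include.
Rate on top 3: 0.2605. H: 0.501 > 0.2605 → include.
Optimal diet: E, C, D, H — 4 of 4 types.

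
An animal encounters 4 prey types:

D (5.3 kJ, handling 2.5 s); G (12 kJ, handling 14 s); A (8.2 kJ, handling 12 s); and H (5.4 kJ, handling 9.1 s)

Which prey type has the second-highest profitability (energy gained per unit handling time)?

In descending order of E/h:
D: 5.3/2.5 = 2.12 kJ/s
G: 12/14 = 0.857 kJ/s
A: 8.2/12 = 0.683 kJ/s
H: 5.4/9.1 = 0.593 kJ/s

G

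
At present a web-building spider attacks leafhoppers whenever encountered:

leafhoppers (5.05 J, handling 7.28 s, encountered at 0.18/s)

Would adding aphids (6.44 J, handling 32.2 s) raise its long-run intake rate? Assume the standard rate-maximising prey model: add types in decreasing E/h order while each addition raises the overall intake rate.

No

Current rate: (0.18×5.05)/(1 + 0.18×7.28) = 0.3934 J/s.
Profitability of aphids: 6.44/32.2 = 0.2 J/s.
Since 0.2 < R, time spent handling aphids is better spent searching.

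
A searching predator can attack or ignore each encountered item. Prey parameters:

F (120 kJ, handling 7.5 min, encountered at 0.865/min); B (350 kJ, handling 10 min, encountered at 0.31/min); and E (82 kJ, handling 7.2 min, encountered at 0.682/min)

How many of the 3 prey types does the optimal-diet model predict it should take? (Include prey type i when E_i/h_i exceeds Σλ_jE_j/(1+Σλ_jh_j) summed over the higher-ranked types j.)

1

Rank by E/h (kJ/min): B 35, F 16, E 11.4. Include each in turn until the next type's E/h falls below the running intake rate.
Rate on top 1: 26.46. F: 16 < 26.46 → exclude; stop.
Optimal diet: B — 1 of 3 types.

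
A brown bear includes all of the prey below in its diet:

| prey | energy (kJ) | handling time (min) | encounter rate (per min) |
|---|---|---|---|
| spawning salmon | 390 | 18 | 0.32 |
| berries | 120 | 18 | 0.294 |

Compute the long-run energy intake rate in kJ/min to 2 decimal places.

13.28 kJ/min

R = Σλ_iE_i / (1 + Σλ_ih_i)
Numerator: 0.32×390 + 0.294×120 = 160.1
Denominator: 1 + 0.32×18 + 0.294×18 = 12.05
R = 160.1/12.05 = 13.28 kJ/min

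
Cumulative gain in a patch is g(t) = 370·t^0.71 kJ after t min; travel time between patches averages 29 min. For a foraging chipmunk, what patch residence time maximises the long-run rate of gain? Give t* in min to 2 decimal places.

71.00 min

Maximise g(t)/(T+t): set derivative to zero → g'(t)(T+t) = g(t).
g'(t) = 0.71·370·t^-0.29. Setting 0.71·370·t^-0.29 = 370·t^0.71/(29+t) gives 0.71(29+t) = t, so 0.29·t = 0.71×29.
t* = 0.71×29/0.29 = 71 min.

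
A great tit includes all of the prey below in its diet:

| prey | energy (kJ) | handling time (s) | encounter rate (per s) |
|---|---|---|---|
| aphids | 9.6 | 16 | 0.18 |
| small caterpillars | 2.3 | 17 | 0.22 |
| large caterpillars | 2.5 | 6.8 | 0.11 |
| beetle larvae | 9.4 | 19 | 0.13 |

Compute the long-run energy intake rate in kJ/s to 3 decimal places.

R = Σλ_iE_i / (1 + Σλ_ih_i)
Numerator: 0.18×9.6 + 0.22×2.3 + 0.11×2.5 + 0.13×9.4 = 3.731
Denominator: 1 + 0.18×16 + 0.22×17 + 0.11×6.8 + 0.13×19 = 10.84
R = 3.731/10.84 = 0.3443 kJ/s

0.344 kJ/s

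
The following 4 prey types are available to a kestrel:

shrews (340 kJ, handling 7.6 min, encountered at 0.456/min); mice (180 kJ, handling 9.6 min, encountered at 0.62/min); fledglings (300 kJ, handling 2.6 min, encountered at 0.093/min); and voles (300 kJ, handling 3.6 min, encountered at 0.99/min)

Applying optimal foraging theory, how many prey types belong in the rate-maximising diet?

Rank by E/h (kJ/min): fledglings 115, voles 83.3, shrews 44.7, mice 18.8. Include each in turn until the next type's E/h falls below the running intake rate.
Rate on top 1: 22.47. voles: 83.3 > 22.47 → include.
Rate on top 2: 67.61. shrews: 44.7 < 67.61 → exclude; stop.
Optimal diet: fledglings, voles — 2 of 4 types.

2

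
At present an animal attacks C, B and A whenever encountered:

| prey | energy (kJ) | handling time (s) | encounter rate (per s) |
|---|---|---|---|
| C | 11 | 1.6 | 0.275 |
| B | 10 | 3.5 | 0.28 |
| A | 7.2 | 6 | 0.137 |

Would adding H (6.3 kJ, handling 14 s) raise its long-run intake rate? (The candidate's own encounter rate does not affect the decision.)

No

Current rate: (0.275×11 + 0.28×10 + 0.137×7.2)/(1 + 0.275×1.6 + 0.28×3.5 + 0.137×6) = 2.101 kJ/s.
H: E/h = 6.3/14 = 0.45 kJ/s.
Since 0.45 < R, time spent handling H is better spent searching.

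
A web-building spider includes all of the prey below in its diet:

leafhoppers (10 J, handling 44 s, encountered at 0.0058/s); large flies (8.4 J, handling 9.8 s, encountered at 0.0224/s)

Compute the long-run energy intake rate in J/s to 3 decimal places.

R = (0.0058×10 + 0.0224×8.4) / (1 + 0.0058×44 + 0.0224×9.8) = 0.2462/1.475 = 0.1669 J/s.

0.167 J/s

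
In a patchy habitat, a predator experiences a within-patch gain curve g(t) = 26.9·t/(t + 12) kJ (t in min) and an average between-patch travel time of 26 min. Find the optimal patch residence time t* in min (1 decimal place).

Maximise g(t)/(T+t): set derivative to zero → g'(t)(T+t) = g(t).
g'(t) = 26.9·12/(t + 12)². Setting 26.9·12/(t+12)² = 26.9t/[(t+12)(26+t)] gives 12(26+t) = t(t+12), so t² = 12×26 = 312.
t* = √312 = 17.66 min.

17.7 min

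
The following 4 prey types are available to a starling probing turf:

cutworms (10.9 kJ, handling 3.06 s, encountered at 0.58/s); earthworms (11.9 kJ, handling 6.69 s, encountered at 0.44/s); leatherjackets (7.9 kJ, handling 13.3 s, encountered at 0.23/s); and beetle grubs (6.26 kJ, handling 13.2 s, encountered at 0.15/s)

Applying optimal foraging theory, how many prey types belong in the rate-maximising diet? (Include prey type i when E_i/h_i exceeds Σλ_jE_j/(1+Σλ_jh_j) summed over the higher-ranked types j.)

1

Profitabilities (E/h, kJ/s): cutworms 3.56, earthworms 1.78, leatherjackets 0.594, beetle grubs 0.474. Add prey in this order while the next type's profitability exceeds the intake rate on those already taken.
Rate on top 1: 2.278. earthworms: 1.78 < 2.278 → exclude; stop.
Optimal diet: cutworms — 1 of 4 types.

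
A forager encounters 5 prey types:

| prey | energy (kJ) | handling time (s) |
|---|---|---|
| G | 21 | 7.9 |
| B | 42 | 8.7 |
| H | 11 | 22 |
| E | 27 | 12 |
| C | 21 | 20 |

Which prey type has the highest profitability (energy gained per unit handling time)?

Profitability E/h (kJ/s): G = 21/7.9 = 2.66, B = 42/8.7 = 4.83, H = 11/22 = 0.5, E = 27/12 = 2.25, C = 21/20 = 1.05.
Ranked: B > G > E > C > H.

B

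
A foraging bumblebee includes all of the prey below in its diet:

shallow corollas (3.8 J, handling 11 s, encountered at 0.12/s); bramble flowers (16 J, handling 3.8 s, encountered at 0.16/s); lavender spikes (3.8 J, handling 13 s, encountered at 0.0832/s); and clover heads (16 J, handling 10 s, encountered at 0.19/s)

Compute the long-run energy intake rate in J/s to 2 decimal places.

1.08 J/s

R = Σλ_iE_i / (1 + Σλ_ih_i)
Numerator: 0.12×3.8 + 0.16×16 + 0.0832×3.8 + 0.19×16 = 6.372
Denominator: 1 + 0.12×11 + 0.16×3.8 + 0.0832×13 + 0.19×10 = 5.91
R = 6.372/5.91 = 1.078 J/s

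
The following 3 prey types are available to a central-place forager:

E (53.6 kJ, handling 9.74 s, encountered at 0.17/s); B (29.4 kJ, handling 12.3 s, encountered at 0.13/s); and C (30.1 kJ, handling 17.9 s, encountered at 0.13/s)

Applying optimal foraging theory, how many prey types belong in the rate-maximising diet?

Profitabilities (E/h, kJ/s): E 5.5, B 2.39, C 1.68. Add prey in this order while the next type's profitability exceeds the intake rate on those already taken.
Rate on top 1: 3.431. B: 2.39 < 3.431 → exclude; stop.
Optimal diet: E — 1 of 3 types.

1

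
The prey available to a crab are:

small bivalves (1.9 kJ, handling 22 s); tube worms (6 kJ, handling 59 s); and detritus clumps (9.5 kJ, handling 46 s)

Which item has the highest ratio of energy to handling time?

detritus clumps

Profitability E/h (kJ/s): small bivalves = 1.9/22 = 0.0864, tube worms = 6/59 = 0.102, detritus clumps = 9.5/46 = 0.207.
Ranked: detritus clumps > tube worms > small bivalves.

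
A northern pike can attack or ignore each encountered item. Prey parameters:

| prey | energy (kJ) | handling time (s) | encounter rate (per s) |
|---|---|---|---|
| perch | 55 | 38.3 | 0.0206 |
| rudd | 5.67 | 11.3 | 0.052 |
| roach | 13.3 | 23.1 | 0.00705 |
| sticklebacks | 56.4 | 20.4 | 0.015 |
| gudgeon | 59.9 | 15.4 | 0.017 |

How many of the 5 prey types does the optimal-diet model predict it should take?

Rank by E/h (kJ/s): gudgeon 3.89, sticklebacks 2.76, perch 1.44, roach 0.576, rudd 0.502. Include each in turn until the next type's E/h falls below the running intake rate.
Rate on top 1: 0.807. sticklebacks: 2.76 > 0.807 → include.
Rate on top 2: 1.189. perch: 1.44 > 1.189 → include.
Rate on top 3: 1.272. roach: 0.576 < 1.272 → exclude; stop.
Optimal diet: gudgeon, sticklebacks, perch — 3 of 5 types.

3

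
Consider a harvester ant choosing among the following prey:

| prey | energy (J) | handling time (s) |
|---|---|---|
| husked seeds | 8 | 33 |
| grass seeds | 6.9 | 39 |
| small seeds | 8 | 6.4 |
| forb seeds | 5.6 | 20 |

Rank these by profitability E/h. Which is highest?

small seeds

In descending order of E/h:
small seeds: 8/6.4 = 1.25 J/s
forb seeds: 5.6/20 = 0.28 J/s
husked seeds: 8/33 = 0.242 J/s
grass seeds: 6.9/39 = 0.177 J/s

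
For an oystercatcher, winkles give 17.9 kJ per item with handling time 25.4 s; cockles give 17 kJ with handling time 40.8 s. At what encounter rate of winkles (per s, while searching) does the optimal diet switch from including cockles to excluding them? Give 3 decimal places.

0.057 per s

At the threshold, the rate on winkles alone equals the profitability of cockles: λ·17.9/(1 + λ·25.4) = 17/40.8 = 0.4167.
Rearranging, λ(17.9 − 0.4167×25.4) = 0.4167, so λ = 0.4167/7.317 = 0.05695 per s.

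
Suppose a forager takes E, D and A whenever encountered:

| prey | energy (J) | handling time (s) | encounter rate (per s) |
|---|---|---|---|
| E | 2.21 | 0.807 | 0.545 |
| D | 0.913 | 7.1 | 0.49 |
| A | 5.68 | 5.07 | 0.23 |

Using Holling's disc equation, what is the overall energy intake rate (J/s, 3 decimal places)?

0.486 J/s

Energy encountered per unit search time: 0.545×2.21 + 0.49×0.913 + 0.23×5.68 = 2.958 J/s.
Handling time per unit search time: 0.545×0.807 + 0.49×7.1 + 0.23×5.07 = 5.085.
Rate = 2.958/(1 + 5.085) = 0.4862 J/s.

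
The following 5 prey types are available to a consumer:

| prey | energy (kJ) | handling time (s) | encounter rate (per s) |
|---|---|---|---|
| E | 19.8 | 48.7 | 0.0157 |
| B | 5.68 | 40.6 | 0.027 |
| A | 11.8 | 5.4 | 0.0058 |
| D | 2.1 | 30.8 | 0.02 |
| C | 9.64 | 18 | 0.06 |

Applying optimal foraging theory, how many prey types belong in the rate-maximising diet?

E/h in descending order: A 2.19, C 0.536, E 0.407, B 0.14, D 0.0682 kJ/s. The optimal diet is the largest prefix of this list for which every included type satisfies E_i/h_i > R on the types above it.
Rate on top 1: 0.06636. C: 0.536 > 0.06636 → include.
Rate on top 2: 0.3064. E: 0.407 > 0.3064 → include.
Rate on top 3: 0.333. B: 0.14 < 0.333 → exclude; stop.
Optimal diet: A, C, E — 3 of 5 types.

3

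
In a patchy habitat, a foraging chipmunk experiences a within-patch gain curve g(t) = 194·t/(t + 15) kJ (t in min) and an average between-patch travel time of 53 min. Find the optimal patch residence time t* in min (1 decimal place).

By the marginal value theorem, leave when the instantaneous gain rate g'(t) equals the habitat-wide average g(t)/(T + t).
g'(t) = 194·15/(t + 15)². Setting 194·15/(t+15)² = 194t/[(t+15)(53+t)] gives 15(53+t) = t(t+15), so t² = 15×53 = 795.
t* = √795 = 28.2 min.

28.2 min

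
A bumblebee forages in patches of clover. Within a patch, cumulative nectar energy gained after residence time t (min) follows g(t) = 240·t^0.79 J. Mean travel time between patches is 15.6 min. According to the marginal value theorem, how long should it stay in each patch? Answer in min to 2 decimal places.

By the marginal value theorem, leave when the instantaneous gain rate g'(t) equals the habitat-wide average g(t)/(T + t).
g'(t) = 0.79·240·t^-0.21. Setting 0.79·240·t^-0.21 = 240·t^0.79/(15.6+t) gives 0.79(15.6+t) = t, so 0.21·t = 0.79×15.6.
t* = 0.79×15.6/0.21 = 58.69 min.

58.69 min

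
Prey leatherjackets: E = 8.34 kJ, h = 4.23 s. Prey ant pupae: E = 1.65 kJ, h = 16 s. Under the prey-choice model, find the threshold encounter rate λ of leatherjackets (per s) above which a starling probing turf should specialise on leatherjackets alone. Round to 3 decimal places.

The zero-one rule: include ant pupae iff E₂/h₂ > λE₁/(1+λh₁). Equality gives the switch point.
λE₁h₂ = E₂ + λE₂h₁ ⇒ λ = E₂/(E₁h₂ − E₂h₁) = 1.65/(133.4 − 6.98) = 0.01305 per s.

0.013 per s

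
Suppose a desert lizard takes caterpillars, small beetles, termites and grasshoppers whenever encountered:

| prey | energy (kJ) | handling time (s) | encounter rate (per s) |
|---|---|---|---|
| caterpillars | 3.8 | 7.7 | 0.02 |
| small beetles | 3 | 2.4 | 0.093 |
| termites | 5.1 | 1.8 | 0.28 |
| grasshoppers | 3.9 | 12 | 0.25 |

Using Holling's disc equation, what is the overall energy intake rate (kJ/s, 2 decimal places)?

0.57 kJ/s

Energy encountered per unit search time: 0.02×3.8 + 0.093×3 + 0.28×5.1 + 0.25×3.9 = 2.758 kJ/s.
Handling time per unit search time: 0.02×7.7 + 0.093×2.4 + 0.28×1.8 + 0.25×12 = 3.881.
Rate = 2.758/(1 + 3.881) = 0.565 kJ/s.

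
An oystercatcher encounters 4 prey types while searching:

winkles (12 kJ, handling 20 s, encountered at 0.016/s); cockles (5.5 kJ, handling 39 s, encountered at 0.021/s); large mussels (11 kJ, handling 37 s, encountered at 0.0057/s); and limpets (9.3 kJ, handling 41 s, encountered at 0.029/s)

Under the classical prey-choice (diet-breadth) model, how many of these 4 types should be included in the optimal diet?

E/h in descending order: winkles 0.6, large mussels 0.297, limpets 0.227, cockles 0.141 kJ/s. The optimal diet is the largest prefix of this list for which every included type satisfies E_i/h_i > R on the types above it.
Rate on top 1: 0.1455. large mussels: 0.297 > 0.1455 → include.
Rate on top 2: 0.1664. limpets: 0.227 > 0.1664 → include.
Rate on top 3: 0.1928. cockles: 0.141 < 0.1928 → exclude; stop.
Optimal diet: winkles, large mussels, limpets — 3 of 4 types.

3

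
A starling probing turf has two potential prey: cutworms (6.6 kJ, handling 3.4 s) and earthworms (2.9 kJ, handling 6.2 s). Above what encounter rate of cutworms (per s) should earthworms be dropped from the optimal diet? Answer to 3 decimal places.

Drop earthworms once their profitability E₂/h₂ falls below the rate achievable on cutworms alone: E₂/h₂ = λE₁/(1 + λh₁).
Solve for λ: λE₁h₂ = E₂(1 + λh₁) → λ(E₁h₂ − E₂h₁) = E₂ → λ = E₂/(E₁h₂ − E₂h₁).
λ = 2.9/(6.6×6.2 − 2.9×3.4) = 2.9/31.06 = 0.09337 per s.

0.093 per s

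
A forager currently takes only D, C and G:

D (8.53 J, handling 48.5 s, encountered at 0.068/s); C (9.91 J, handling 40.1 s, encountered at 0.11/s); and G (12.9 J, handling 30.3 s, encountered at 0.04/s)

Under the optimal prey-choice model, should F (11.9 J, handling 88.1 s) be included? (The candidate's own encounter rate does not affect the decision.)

No

On D, C and G alone, R = ΣλE/(1+Σλh) = 2.186/9.921 = 0.2204 J/s.
F: E/h = 11.9/88.1 = 0.1351 J/s.
Since 0.1351 < R, time spent handling F is better spent searching.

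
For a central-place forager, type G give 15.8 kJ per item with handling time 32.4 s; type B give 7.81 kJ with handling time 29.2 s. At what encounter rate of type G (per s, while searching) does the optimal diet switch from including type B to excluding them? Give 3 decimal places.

The zero-one rule: include type B iff E₂/h₂ > λE₁/(1+λh₁). Equality gives the switch point.
λE₁h₂ = E₂ + λE₂h₁ ⇒ λ = E₂/(E₁h₂ − E₂h₁) = 7.81/(461.4 − 253) = 0.03749 per s.

0.037 per s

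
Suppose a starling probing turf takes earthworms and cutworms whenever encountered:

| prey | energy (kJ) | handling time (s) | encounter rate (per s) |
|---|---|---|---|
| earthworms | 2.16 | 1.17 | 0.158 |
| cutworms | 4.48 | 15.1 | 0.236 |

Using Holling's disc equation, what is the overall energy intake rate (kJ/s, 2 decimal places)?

0.29 kJ/s

R = Σλ_iE_i / (1 + Σλ_ih_i)
Numerator: 0.158×2.16 + 0.236×4.48 = 1.399
Denominator: 1 + 0.158×1.17 + 0.236×15.1 = 4.748
R = 1.399/4.748 = 0.2945 kJ/s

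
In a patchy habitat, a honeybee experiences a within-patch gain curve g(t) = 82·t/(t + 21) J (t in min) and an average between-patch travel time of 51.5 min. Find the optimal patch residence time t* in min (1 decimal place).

Maximise g(t)/(T+t): set derivative to zero → g'(t)(T+t) = g(t).
g'(t) = 82·21/(t + 21)². Setting 82·21/(t+21)² = 82t/[(t+21)(51.5+t)] gives 21(51.5+t) = t(t+21), so t² = 21×51.5 = 1082.
t* = √1082 = 32.89 min.

32.9 min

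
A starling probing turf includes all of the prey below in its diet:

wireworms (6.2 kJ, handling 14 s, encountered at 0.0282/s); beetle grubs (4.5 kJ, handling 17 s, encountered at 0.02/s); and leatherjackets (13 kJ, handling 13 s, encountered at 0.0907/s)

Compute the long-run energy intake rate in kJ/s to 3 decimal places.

0.496 kJ/s

R = (0.0282×6.2 + 0.02×4.5 + 0.0907×13) / (1 + 0.0282×14 + 0.02×17 + 0.0907×13) = 1.444/2.914 = 0.4955 kJ/s.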